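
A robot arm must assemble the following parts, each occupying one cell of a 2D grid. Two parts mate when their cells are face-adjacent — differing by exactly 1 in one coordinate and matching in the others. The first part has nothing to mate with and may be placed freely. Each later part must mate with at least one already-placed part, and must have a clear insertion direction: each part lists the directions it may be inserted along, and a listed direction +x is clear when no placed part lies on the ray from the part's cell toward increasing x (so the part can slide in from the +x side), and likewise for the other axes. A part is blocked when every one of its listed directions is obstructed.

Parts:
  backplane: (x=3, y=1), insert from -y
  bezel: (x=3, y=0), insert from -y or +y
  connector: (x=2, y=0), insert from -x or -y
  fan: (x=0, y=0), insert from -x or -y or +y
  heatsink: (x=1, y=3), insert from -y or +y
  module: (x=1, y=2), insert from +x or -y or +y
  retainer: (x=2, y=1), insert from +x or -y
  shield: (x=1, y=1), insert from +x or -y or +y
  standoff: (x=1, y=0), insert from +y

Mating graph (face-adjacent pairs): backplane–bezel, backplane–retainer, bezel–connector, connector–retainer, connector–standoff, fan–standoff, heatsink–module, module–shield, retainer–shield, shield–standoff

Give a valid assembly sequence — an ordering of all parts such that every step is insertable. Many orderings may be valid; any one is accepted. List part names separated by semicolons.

standoff; shield; fan; module; retainer; heatsink; backplane; bezel; connector

1. standoff@(1, 0) [+y clear] — {standoff}
2. shield@(1, 1) [+x clear] — {shield, standoff}
3. fan@(0, 0) [-x clear] — {fan, shield, standoff}
4. module@(1, 2) [+x clear] — {fan, module, shield, standoff}
5. retainer@(2, 1) [+x clear] — {fan, module, retainer, shield, standoff}
6. heatsink@(1, 3) [+y clear] — {fan, heatsink, module, retainer, shield, standoff}
7. backplane@(3, 1) [-y clear] — {backplane, fan, heatsink, module, retainer, shield, standoff}
8. bezel@(3, 0) [-y clear] — {backplane, bezel, fan, heatsink, module, retainer, shield, standoff}
9. connector@(2, 0) [-y clear] — {backplane, bezel, connector, fan, heatsink, module, retainer, shield, standoff}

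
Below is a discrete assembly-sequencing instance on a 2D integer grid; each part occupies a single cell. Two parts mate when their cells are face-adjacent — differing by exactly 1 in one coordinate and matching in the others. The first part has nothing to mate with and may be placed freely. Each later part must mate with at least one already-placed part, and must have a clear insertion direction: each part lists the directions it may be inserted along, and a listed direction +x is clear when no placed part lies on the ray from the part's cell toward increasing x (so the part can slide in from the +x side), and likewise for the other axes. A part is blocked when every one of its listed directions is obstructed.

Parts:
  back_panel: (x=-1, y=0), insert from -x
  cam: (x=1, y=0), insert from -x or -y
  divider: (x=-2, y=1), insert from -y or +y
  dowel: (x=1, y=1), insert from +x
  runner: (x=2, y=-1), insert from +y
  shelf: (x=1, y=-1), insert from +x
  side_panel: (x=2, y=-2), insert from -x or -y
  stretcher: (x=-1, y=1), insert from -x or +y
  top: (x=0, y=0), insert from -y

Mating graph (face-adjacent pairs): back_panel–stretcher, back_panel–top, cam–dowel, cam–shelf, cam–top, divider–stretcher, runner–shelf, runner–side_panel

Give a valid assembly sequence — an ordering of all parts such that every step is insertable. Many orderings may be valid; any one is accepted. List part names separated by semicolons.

1. shelf@(1, -1) [+x clear] — {shelf}
2. cam@(1, 0) [-x clear] — {cam, shelf}
3. top@(0, 0) [-y clear] — {cam, shelf, top}
4. back_panel@(-1, 0) [-x clear] — {back_panel, cam, shelf, top}
5. stretcher@(-1, 1) [-x clear] — {back_panel, cam, shelf, stretcher, top}
6. divider@(-2, 1) [-y clear] — {back_panel, cam, divider, shelf, stretcher, top}
7. runner@(2, -1) [+y clear] — {back_panel, cam, divider, runner, shelf, stretcher, top}
8. side_panel@(2, -2) [-x clear] — {back_panel, cam, divider, runner, shelf, side_panel, stretcher, top}
9. dowel@(1, 1) [+x clear] — {back_panel, cam, divider, dowel, runner, shelf, side_panel, stretcher, top}

shelf; cam; top; back_panel; stretcher; divider; runner; side_panel; dowel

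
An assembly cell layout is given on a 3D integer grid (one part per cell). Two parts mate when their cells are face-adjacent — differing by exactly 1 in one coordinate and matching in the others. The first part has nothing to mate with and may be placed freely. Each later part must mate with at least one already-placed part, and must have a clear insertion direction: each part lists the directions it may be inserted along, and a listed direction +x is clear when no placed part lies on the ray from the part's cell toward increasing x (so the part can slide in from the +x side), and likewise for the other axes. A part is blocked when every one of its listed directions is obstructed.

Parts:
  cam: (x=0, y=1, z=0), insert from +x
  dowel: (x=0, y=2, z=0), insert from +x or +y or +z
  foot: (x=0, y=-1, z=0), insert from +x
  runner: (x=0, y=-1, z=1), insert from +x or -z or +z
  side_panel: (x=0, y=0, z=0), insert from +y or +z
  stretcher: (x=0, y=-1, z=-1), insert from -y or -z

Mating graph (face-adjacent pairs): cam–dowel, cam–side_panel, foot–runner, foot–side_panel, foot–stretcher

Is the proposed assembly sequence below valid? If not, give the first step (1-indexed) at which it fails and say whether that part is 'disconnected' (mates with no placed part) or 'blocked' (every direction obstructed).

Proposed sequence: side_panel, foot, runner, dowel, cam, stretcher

Invalid at step 4 (disconnected)

1. side_panel@(0, 0, 0) [+y clear] — {side_panel}
2. foot@(0, -1, 0) [+x clear] — {foot, side_panel}
3. runner@(0, -1, 1) [+x clear] — {foot, runner, side_panel}
4. dowel@(0, 2, 0) — no placed neighbour ⇒ disconnected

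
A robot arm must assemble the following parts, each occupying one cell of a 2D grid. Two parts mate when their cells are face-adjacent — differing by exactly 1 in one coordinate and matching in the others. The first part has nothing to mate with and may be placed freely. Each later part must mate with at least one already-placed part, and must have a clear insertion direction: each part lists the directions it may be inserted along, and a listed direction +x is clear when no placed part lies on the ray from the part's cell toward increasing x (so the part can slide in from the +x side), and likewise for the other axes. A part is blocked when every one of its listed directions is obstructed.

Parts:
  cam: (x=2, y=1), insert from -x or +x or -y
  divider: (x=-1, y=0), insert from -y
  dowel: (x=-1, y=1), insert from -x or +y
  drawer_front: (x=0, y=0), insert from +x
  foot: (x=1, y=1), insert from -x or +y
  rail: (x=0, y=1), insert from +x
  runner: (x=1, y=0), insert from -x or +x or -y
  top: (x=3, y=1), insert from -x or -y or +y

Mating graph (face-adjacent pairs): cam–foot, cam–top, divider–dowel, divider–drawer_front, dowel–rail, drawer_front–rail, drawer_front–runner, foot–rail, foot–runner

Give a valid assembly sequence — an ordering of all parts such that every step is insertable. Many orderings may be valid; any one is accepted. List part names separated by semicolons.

divider; dowel; drawer_front; runner; rail; foot; cam; top

1. divider@(-1, 0) [-y clear] — {divider}
2. dowel@(-1, 1) [-x clear] — {divider, dowel}
3. drawer_front@(0, 0) [+x clear] — {divider, dowel, drawer_front}
4. runner@(1, 0) [+x clear] — {divider, dowel, drawer_front, runner}
5. rail@(0, 1) [+x clear] — {divider, dowel, drawer_front, rail, runner}
6. foot@(1, 1) [+y clear] — {divider, dowel, drawer_front, foot, rail, runner}
7. cam@(2, 1) [+x clear] — {cam, divider, dowel, drawer_front, foot, rail, runner}
8. top@(3, 1) [-y clear] — {cam, divider, dowel, drawer_front, foot, rail, runner, top}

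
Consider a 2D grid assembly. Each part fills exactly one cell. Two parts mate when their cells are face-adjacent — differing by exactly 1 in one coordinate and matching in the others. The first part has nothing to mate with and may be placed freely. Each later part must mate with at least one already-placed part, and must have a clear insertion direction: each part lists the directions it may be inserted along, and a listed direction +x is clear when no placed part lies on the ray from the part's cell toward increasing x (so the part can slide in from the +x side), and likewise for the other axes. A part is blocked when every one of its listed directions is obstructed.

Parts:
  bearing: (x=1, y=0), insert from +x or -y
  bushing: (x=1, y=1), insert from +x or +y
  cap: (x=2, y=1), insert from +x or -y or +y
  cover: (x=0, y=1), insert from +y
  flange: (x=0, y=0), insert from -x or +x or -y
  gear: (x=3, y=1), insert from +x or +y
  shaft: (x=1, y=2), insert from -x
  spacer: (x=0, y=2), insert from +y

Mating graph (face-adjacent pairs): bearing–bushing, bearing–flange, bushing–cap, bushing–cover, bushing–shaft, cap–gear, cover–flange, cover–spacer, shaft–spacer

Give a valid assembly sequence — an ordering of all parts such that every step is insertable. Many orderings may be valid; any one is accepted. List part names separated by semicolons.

1. gear@(3, 1) [+x clear] — {gear}
2. cap@(2, 1) [-y clear] — {cap, gear}
3. bushing@(1, 1) [+y clear] — {bushing, cap, gear}
4. cover@(0, 1) [+y clear] — {bushing, cap, cover, gear}
5. bearing@(1, 0) [+x clear] — {bearing, bushing, cap, cover, gear}
6. shaft@(1, 2) [-x clear] — {bearing, bushing, cap, cover, gear, shaft}
7. spacer@(0, 2) [+y clear] — {bearing, bushing, cap, cover, gear, shaft, spacer}
8. flange@(0, 0) [-x clear] — {bearing, bushing, cap, cover, flange, gear, shaft, spacer}

gear; cap; bushing; cover; bearing; shaft; spacer; flange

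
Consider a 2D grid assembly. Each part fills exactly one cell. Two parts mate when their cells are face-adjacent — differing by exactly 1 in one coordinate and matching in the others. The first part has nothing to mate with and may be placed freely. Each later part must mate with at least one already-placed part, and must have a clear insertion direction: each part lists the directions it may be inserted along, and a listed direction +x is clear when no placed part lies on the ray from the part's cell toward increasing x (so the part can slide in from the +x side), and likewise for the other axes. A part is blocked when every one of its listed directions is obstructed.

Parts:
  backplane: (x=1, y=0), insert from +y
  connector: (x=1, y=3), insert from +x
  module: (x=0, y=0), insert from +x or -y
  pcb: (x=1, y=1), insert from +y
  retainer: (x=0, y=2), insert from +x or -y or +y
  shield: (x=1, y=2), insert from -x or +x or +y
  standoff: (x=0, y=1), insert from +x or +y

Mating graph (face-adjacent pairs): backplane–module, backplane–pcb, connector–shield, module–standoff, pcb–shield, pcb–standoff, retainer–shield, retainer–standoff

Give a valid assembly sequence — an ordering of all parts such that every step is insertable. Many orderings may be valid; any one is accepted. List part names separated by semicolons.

standoff; retainer; module; backplane; pcb; shield; connector

1. standoff@(0, 1) [+x clear] — {standoff}
2. retainer@(0, 2) [+x clear] — {retainer, standoff}
3. module@(0, 0) [+x clear] — {module, retainer, standoff}
4. backplane@(1, 0) [+y clear] — {backplane, module, retainer, standoff}
5. pcb@(1, 1) [+y clear] — {backplane, module, pcb, retainer, standoff}
6. shield@(1, 2) [+x clear] — {backplane, module, pcb, retainer, shield, standoff}
7. connector@(1, 3) [+x clear] — {backplane, connector, module, pcb, retainer, shield, standoff}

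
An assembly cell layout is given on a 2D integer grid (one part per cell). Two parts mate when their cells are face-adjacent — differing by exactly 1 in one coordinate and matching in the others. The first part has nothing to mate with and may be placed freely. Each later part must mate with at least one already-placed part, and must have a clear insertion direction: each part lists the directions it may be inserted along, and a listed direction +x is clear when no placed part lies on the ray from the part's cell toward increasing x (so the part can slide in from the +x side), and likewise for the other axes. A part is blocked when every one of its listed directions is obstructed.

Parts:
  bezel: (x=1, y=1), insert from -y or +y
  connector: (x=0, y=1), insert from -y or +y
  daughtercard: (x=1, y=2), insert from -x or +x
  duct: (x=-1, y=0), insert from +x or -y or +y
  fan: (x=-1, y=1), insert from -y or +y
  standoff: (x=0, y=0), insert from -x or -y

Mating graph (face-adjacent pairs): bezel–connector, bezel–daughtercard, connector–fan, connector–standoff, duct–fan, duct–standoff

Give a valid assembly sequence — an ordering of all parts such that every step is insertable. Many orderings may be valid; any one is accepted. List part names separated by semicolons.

1. standoff@(0, 0) [-x clear] — {standoff}
2. connector@(0, 1) [+y clear] — {connector, standoff}
3. bezel@(1, 1) [-y clear] — {bezel, connector, standoff}
4. daughtercard@(1, 2) [-x clear] — {bezel, connector, daughtercard, standoff}
5. fan@(-1, 1) [-y clear] — {bezel, connector, daughtercard, fan, standoff}
6. duct@(-1, 0) [-y clear] — {bezel, connector, daughtercard, duct, fan, standoff}

standoff; connector; bezel; daughtercard; fan; duct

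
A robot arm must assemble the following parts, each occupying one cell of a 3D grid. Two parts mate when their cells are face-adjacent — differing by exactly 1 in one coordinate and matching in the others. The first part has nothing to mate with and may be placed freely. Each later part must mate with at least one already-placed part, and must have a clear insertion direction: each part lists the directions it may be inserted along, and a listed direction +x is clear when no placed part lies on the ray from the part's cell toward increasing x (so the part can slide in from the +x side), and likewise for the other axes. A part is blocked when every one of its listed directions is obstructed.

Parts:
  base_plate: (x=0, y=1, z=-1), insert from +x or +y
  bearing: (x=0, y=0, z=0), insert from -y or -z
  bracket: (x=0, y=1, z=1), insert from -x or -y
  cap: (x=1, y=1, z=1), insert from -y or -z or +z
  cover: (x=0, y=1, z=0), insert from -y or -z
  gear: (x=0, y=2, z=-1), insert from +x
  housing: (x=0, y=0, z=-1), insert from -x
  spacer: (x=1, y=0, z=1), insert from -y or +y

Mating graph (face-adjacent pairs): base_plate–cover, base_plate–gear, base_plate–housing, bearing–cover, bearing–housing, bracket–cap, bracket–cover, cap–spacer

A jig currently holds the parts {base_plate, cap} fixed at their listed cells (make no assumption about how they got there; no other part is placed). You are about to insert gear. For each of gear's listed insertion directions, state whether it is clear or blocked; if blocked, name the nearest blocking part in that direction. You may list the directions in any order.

+x: ray from gear(0, 2, -1) has no placed part ⇒ clear

+x: clear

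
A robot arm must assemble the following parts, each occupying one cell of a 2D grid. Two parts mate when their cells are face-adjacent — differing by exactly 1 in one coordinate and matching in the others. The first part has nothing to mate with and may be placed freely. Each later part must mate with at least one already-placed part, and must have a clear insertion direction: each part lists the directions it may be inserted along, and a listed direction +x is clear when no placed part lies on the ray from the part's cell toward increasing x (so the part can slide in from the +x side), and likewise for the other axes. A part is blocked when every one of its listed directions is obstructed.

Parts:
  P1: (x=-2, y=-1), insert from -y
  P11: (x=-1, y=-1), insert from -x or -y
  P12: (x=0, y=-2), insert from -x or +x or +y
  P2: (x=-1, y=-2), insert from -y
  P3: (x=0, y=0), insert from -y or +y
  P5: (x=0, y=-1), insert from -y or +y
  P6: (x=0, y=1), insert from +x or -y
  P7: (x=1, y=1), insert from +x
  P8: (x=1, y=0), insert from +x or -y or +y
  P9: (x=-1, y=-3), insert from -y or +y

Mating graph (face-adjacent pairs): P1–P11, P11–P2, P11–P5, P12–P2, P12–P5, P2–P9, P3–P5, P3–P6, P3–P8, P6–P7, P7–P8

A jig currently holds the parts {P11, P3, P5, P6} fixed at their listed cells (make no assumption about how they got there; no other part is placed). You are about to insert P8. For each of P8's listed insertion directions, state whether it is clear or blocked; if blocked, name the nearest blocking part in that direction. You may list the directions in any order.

+x: clear; +y: clear; -y: clear

+x: ray from P8(1, 0) has no placed part ⇒ clear
-y: ray from P8(1, 0) has no placed part ⇒ clear
+y: ray from P8(1, 0) has no placed part ⇒ clear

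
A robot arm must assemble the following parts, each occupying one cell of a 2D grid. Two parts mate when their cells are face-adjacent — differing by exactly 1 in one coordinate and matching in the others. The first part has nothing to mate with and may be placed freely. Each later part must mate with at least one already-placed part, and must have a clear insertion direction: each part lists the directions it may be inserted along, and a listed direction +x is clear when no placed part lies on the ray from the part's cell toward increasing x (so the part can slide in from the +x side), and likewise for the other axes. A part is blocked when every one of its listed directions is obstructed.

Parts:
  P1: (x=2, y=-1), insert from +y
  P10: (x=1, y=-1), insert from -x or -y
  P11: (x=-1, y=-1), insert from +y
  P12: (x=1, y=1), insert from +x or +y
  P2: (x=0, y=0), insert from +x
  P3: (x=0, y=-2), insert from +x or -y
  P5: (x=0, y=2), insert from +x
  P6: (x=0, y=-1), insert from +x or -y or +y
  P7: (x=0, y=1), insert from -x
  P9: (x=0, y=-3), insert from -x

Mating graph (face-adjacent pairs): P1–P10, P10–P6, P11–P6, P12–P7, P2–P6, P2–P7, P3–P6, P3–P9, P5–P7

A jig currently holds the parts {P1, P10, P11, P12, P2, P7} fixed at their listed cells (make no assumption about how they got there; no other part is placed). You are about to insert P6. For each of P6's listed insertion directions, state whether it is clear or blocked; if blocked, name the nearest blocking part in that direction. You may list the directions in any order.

+x: nearest on ray is P10@(1, -1) ⇒ blocked
-y: ray from P6(0, -1) has no placed part ⇒ clear
+y: nearest on ray is P2@(0, 0) ⇒ blocked

+x: blocked by P10; +y: blocked by P2; -y: clear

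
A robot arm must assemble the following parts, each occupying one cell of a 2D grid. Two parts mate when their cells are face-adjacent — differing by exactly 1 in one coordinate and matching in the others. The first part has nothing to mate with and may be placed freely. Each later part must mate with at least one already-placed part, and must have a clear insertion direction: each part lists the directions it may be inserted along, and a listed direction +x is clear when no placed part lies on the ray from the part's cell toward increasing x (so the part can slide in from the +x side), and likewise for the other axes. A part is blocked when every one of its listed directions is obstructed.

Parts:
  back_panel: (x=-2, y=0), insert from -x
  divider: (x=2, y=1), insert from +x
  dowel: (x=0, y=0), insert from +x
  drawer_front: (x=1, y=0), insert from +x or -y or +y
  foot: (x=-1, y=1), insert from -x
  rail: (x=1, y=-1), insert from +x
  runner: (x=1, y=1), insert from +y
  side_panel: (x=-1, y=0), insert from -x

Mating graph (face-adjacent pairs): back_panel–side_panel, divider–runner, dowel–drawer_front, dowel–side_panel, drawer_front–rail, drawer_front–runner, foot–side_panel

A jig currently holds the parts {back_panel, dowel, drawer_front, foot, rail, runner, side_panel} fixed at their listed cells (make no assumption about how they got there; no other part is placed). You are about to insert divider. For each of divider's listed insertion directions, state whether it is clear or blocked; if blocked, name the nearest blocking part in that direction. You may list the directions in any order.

+x: ray from divider(2, 1) has no placed part ⇒ clear

+x: clear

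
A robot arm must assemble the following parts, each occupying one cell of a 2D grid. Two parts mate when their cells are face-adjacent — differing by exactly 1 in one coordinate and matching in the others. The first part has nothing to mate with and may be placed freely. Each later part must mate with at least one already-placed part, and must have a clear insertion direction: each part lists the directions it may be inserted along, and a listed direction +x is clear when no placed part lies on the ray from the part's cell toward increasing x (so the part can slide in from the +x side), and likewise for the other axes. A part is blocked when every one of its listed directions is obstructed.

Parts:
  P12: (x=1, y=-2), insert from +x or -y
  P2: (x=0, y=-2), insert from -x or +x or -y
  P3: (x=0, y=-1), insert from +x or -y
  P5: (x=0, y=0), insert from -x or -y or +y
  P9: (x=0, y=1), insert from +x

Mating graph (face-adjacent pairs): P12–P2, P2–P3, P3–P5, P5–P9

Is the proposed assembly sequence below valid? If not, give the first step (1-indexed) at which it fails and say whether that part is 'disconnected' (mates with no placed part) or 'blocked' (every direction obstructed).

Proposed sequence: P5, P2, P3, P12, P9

Invalid at step 2 (disconnected)

1. P5@(0, 0) [-x clear] — {P5}
2. P2@(0, -2) — no placed neighbour ⇒ disconnected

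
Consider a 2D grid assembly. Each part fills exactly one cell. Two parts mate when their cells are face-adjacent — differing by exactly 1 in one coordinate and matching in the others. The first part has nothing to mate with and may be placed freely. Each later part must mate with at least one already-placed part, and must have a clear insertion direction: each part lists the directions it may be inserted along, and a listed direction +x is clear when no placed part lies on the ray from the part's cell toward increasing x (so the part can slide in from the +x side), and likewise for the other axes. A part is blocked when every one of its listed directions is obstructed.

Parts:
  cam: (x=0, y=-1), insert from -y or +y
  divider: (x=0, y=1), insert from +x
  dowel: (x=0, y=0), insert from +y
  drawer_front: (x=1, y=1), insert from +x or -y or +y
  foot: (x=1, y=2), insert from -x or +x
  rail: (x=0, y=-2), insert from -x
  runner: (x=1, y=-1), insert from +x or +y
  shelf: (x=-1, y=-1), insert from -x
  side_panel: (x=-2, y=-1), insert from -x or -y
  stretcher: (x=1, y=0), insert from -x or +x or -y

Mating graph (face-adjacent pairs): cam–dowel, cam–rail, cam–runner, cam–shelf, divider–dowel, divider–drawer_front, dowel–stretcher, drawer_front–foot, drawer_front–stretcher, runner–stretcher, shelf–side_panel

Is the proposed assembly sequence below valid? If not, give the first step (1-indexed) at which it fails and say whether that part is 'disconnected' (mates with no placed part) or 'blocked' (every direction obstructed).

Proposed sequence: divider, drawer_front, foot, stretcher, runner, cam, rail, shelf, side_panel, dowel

1. divider@(0, 1) [+x clear] — {divider}
2. drawer_front@(1, 1) [+x clear] — {divider, drawer_front}
3. foot@(1, 2) [-x clear] — {divider, drawer_front, foot}
4. stretcher@(1, 0) [-x clear] — {divider, drawer_front, foot, stretcher}
5. runner@(1, -1) [+x clear] — {divider, drawer_front, foot, runner, stretcher}
6. cam@(0, -1) [-y clear] — {cam, divider, drawer_front, foot, runner, stretcher}
7. rail@(0, -2) [-x clear] — {cam, divider, drawer_front, foot, rail, runner, stretcher}
8. shelf@(-1, -1) [-x clear] — {cam, divider, drawer_front, foot, rail, runner, shelf, stretcher}
9. side_panel@(-2, -1) [-x clear] — {cam, divider, drawer_front, foot, rail, runner, shelf, side_panel, stretcher}
10. dowel@(0, 0) — +y all obstructed ⇒ blocked

Invalid at step 10 (blocked)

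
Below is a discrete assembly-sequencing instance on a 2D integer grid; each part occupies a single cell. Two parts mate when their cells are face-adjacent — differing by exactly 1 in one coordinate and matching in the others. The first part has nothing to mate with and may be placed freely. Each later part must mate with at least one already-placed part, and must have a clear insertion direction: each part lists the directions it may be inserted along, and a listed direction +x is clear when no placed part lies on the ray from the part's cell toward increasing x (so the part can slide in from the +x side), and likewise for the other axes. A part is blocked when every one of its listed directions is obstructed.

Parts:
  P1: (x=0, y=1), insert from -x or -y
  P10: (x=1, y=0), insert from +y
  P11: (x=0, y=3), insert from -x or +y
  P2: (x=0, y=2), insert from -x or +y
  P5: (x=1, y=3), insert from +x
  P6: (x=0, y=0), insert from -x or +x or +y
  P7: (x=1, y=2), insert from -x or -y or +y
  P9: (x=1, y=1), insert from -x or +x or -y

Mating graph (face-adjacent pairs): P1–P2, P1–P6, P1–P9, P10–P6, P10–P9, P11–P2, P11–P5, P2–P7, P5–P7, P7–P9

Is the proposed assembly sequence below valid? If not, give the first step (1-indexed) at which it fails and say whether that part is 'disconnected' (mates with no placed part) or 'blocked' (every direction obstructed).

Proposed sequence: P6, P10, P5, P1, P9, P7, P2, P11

Invalid at step 3 (disconnected)

1. P6@(0, 0) [-x clear] — {P6}
2. P10@(1, 0) [+y clear] — {P10, P6}
3. P5@(1, 3) — no placed neighbour ⇒ disconnected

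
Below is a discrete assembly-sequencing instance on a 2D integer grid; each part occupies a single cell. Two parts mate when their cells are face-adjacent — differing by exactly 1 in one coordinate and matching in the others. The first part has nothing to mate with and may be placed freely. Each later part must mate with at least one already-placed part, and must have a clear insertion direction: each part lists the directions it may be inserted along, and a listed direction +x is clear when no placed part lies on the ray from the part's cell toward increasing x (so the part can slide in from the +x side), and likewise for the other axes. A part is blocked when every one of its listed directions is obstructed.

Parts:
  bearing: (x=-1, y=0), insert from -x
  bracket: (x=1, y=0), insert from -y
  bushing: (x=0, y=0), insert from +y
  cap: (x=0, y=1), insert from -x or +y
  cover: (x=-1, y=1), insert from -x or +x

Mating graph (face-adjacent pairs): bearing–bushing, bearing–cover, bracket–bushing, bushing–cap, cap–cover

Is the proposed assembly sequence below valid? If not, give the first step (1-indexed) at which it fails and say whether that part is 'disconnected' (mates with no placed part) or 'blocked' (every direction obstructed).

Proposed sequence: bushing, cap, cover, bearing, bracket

1. bushing@(0, 0) [+y clear] — {bushing}
2. cap@(0, 1) [-x clear] — {bushing, cap}
3. cover@(-1, 1) [-x clear] — {bushing, cap, cover}
4. bearing@(-1, 0) [-x clear] — {bearing, bushing, cap, cover}
5. bracket@(1, 0) [-y clear] — {bearing, bracket, bushing, cap, cover}

Valid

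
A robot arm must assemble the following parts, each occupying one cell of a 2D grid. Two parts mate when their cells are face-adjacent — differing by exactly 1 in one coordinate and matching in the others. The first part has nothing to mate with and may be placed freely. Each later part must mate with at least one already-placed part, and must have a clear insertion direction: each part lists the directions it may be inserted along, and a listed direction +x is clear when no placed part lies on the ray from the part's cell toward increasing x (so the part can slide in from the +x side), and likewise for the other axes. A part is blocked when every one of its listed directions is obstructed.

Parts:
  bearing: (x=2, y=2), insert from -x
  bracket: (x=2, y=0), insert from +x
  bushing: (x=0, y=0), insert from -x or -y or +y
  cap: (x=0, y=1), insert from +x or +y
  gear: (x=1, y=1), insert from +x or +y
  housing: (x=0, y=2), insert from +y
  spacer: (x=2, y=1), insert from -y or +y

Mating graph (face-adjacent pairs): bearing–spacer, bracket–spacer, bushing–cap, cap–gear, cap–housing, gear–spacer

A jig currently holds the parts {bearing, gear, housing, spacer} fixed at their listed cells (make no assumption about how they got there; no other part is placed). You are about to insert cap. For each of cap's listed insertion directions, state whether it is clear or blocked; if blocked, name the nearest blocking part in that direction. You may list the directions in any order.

+x: blocked by gear; +y: blocked by housing

+x: nearest on ray is gear@(1, 1) ⇒ blocked
+y: nearest on ray is housing@(0, 2) ⇒ blocked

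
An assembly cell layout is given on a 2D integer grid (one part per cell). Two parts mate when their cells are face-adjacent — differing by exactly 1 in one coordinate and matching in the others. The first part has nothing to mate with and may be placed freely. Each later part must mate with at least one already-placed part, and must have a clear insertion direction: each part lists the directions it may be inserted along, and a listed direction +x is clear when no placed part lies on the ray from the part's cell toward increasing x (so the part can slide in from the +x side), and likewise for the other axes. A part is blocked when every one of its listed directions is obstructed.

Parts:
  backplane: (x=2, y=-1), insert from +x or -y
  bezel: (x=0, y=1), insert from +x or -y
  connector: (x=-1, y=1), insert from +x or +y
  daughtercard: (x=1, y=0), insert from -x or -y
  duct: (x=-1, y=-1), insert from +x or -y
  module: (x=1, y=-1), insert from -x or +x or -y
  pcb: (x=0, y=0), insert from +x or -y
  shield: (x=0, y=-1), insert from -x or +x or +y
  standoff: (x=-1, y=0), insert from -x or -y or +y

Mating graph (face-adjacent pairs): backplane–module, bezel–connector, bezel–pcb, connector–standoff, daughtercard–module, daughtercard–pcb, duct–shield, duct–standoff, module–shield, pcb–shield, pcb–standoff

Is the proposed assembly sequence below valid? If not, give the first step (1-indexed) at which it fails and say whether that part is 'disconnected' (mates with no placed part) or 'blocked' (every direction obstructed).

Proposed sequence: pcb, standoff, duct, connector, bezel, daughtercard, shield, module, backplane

1. pcb@(0, 0) [+x clear] — {pcb}
2. standoff@(-1, 0) [-x clear] — {pcb, standoff}
3. duct@(-1, -1) [+x clear] — {duct, pcb, standoff}
4. connector@(-1, 1) [+x clear] — {connector, duct, pcb, standoff}
5. bezel@(0, 1) [+x clear] — {bezel, connector, duct, pcb, standoff}
6. daughtercard@(1, 0) [-y clear] — {bezel, connector, daughtercard, duct, pcb, standoff}
7. shield@(0, -1) [+x clear] — {bezel, connector, daughtercard, duct, pcb, shield, standoff}
8. module@(1, -1) [+x clear] — {bezel, connector, daughtercard, duct, module, pcb, shield, standoff}
9. backplane@(2, -1) [+x clear] — {backplane, bezel, connector, daughtercard, duct, module, pcb, shield, standoff}

Valid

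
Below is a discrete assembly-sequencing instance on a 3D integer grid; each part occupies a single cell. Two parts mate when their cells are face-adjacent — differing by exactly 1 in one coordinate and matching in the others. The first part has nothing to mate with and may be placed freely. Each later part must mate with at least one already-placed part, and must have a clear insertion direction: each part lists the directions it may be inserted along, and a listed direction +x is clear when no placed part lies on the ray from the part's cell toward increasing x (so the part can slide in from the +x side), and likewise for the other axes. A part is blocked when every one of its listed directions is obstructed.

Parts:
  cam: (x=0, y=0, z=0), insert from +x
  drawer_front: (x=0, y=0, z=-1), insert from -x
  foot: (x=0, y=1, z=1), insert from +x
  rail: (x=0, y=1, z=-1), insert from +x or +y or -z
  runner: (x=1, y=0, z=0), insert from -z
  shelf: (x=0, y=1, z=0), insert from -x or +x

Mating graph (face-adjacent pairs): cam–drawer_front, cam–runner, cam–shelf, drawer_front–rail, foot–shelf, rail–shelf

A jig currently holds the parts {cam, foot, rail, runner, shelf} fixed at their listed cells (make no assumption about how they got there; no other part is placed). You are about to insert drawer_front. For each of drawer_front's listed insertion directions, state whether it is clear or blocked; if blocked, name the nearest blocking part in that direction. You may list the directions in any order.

-x: clear

-x: ray from drawer_front(0, 0, -1) has no placed part ⇒ clear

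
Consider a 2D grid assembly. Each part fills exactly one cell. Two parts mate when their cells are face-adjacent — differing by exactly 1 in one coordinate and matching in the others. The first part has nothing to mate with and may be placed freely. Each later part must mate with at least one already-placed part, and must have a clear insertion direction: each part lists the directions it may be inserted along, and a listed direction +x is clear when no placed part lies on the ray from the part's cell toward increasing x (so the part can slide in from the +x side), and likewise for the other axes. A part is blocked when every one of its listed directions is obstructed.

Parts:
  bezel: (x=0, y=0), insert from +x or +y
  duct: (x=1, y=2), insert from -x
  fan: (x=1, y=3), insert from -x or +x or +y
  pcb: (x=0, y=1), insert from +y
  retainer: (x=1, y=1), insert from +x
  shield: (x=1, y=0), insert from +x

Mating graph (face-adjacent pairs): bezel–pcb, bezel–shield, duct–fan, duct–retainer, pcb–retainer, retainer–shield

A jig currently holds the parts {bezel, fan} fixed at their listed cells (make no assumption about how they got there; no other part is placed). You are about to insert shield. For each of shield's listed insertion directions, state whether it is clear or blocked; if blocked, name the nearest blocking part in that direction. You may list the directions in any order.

+x: ray from shield(1, 0) has no placed part ⇒ clear

+x: clear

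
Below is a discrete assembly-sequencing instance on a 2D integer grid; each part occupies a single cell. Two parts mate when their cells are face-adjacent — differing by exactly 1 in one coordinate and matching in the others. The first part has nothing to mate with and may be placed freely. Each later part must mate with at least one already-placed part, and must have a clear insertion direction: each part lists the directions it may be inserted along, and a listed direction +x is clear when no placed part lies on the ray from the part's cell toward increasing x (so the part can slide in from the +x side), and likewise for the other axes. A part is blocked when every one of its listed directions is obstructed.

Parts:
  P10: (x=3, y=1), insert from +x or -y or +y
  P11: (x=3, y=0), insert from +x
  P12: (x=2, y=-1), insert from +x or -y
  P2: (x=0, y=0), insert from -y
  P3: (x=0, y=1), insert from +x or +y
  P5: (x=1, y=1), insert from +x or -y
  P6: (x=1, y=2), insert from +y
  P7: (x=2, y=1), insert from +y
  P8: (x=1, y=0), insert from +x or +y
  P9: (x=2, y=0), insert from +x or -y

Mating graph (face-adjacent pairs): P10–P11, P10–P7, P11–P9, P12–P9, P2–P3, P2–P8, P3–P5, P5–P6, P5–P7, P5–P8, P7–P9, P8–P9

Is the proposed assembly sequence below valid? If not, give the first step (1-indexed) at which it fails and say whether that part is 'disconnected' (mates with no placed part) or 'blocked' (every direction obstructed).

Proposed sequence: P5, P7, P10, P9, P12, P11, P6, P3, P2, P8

Invalid at step 10 (blocked)

1. P5@(1, 1) [+x clear] — {P5}
2. P7@(2, 1) [+y clear] — {P5, P7}
3. P10@(3, 1) [+x clear] — {P10, P5, P7}
4. P9@(2, 0) [+x clear] — {P10, P5, P7, P9}
5. P12@(2, -1) [+x clear] — {P10, P12, P5, P7, P9}
6. P11@(3, 0) [+x clear] — {P10, P11, P12, P5, P7, P9}
7. P6@(1, 2) [+y clear] — {P10, P11, P12, P5, P6, P7, P9}
8. P3@(0, 1) [+y clear] — {P10, P11, P12, P3, P5, P6, P7, P9}
9. P2@(0, 0) [-y clear] — {P10, P11, P12, P2, P3, P5, P6, P7, P9}
10. P8@(1, 0) — +x/+y all obstructed ⇒ blocked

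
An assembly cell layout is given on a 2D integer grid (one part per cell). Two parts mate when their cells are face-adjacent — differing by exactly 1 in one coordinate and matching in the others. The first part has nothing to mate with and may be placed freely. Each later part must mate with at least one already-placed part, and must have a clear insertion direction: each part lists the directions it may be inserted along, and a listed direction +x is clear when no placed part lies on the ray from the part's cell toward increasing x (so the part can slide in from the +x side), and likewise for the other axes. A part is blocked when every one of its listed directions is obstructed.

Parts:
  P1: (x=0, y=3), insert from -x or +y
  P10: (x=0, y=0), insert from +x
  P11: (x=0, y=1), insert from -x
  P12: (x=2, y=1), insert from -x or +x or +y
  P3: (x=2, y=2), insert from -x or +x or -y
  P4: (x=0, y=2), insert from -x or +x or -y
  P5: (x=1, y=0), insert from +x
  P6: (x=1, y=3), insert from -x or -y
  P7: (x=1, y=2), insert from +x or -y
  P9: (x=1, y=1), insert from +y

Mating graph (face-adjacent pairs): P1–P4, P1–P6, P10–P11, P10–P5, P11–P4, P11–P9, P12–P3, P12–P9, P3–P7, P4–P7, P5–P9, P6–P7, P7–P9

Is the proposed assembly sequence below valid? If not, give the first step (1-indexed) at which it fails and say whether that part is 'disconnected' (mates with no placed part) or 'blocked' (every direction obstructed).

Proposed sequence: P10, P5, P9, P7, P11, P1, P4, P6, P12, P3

1. P10@(0, 0) [+x clear] — {P10}
2. P5@(1, 0) [+x clear] — {P10, P5}
3. P9@(1, 1) [+y clear] — {P10, P5, P9}
4. P7@(1, 2) [+x clear] — {P10, P5, P7, P9}
5. P11@(0, 1) [-x clear] — {P10, P11, P5, P7, P9}
6. P1@(0, 3) — no placed neighbour ⇒ disconnected

Invalid at step 6 (disconnected)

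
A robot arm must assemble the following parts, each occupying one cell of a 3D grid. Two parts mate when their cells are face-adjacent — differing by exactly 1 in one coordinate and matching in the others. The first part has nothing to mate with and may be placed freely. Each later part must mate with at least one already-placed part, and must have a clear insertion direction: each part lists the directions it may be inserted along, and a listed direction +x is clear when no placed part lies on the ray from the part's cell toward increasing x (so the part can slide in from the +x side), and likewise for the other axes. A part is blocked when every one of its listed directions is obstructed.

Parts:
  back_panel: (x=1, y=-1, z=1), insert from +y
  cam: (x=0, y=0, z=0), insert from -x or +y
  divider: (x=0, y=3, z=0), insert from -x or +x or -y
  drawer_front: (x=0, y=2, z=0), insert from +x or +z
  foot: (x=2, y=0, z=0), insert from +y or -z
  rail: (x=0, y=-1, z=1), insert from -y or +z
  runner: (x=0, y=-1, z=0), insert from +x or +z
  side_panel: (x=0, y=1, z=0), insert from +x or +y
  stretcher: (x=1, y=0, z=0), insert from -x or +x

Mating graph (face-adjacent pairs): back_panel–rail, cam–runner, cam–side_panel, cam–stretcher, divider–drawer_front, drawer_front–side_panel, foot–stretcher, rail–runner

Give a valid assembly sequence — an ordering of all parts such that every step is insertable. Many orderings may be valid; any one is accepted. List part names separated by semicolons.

drawer_front; side_panel; divider; cam; runner; rail; back_panel; stretcher; foot

1. drawer_front@(0, 2, 0) [+x clear] — {drawer_front}
2. side_panel@(0, 1, 0) [+x clear] — {drawer_front, side_panel}
3. divider@(0, 3, 0) [-x clear] — {divider, drawer_front, side_panel}
4. cam@(0, 0, 0) [-x clear] — {cam, divider, drawer_front, side_panel}
5. runner@(0, -1, 0) [+x clear] — {cam, divider, drawer_front, runner, side_panel}
6. rail@(0, -1, 1) [-y clear] — {cam, divider, drawer_front, rail, runner, side_panel}
7. back_panel@(1, -1, 1) [+y clear] — {back_panel, cam, divider, drawer_front, rail, runner, side_panel}
8. stretcher@(1, 0, 0) [+x clear] — {back_panel, cam, divider, drawer_front, rail, runner, side_panel, stretcher}
9. foot@(2, 0, 0) [+y clear] — {back_panel, cam, divider, drawer_front, foot, rail, runner, side_panel, stretcher}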